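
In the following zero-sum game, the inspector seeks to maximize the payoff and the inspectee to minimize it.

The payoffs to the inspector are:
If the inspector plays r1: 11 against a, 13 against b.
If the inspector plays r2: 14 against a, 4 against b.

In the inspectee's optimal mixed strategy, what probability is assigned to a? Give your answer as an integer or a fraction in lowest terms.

3/4

Row minima are 11 and 4, so the inspector's maximin is 11; column maxima are 14 and 13, so the inspectee's minimax is 13. These differ, so the equilibrium is in mixed strategies.
Let the inspectee play a with probability q. The inspector is indifferent when 11q + 13(1−q) = 14q + 4(1−q), giving q = 3/4.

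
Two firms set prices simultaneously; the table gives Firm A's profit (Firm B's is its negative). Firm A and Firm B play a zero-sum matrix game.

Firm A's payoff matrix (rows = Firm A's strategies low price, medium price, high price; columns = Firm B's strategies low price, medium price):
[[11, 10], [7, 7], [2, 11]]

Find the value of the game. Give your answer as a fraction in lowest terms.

Row medium price is strictly dominated by row low price, so Firm A never plays it.
The remaining 2×2 game on (low price, high price) × (low price, medium price) has no saddle point. Let Firm A play low price with probability p; indifference gives 11p + 2(1−p) = 10p + 11(1−p), so p = 9/10.
Similarly Firm B's optimal q on low price is 1/10, and the value is 11·(1/10) + (10)·(9/10) = 101/10.

101/10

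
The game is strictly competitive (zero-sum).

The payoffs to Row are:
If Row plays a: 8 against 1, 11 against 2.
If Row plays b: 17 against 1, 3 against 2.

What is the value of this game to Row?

163/17

Row minima are 8 and 3, so Row's maximin is 8; column maxima are 17 and 11, so Column's minimax is 11. These differ, so the equilibrium is in mixed strategies.
Let Row play a with probability p. Column is indifferent when 8p + 17(1−p) = 11p + 3(1−p), giving p = 14/17.
Let Column play 1 with probability q. Row is indifferent when 8q + 11(1−q) = 17q + 3(1−q), giving q = 8/17.
The value is 8·(8/17) + (11)·(9/17) = 163/17.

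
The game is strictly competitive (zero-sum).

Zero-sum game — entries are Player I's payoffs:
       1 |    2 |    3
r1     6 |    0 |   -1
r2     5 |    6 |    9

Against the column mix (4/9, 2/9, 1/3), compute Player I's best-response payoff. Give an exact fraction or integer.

r1: (6)·(4/9) + (0)·(2/9) + (-1)·(1/3) = 7/3.
r2: (5)·(4/9) + (6)·(2/9) + (9)·(1/3) = 59/9.
The best pure response is r2 with expected payoff 59/9.

59/9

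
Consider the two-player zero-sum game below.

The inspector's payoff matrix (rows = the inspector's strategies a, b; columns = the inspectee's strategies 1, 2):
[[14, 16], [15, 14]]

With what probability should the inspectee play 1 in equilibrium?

Row minima are 14 and 14, so the inspector's maximin is 14; column maxima are 15 and 16, so the inspectee's minimax is 15. These differ, so the equilibrium is in mixed strategies.
Let the inspectee play 1 with probability q. The inspector is indifferent when 14q + 16(1−q) = 15q + 14(1−q), giving q = 2/3.

2/3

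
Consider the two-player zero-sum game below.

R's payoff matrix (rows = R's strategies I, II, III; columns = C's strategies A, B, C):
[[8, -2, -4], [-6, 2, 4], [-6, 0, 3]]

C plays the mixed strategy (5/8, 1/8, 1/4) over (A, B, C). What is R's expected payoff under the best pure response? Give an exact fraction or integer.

I: (8)·(5/8) + (-2)·(1/8) + (-4)·(1/4) = 15/4.
II: (-6)·(5/8) + (2)·(1/8) + (4)·(1/4) = -5/2.
III: (-6)·(5/8) + (0)·(1/8) + (3)·(1/4) = -3.
The best pure response is I with expected payoff 15/4.

15/4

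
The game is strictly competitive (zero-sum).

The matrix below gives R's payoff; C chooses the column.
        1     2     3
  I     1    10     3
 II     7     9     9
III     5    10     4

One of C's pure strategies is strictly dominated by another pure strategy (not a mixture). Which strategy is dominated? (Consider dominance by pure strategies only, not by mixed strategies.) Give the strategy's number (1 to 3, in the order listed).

2

C prefers columns that give R less. Compare 2 with 1: 1 < 10, 7 < 9, 5 < 10.
So 1 strictly dominates 2 for C; 2 is strictly dominated.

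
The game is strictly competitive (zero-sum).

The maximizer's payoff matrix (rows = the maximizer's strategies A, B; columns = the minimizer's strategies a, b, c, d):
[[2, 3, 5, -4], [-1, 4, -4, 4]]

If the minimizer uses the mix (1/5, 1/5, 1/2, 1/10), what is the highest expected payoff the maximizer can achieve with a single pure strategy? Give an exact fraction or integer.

31/10

A: (2)·(1/5) + (3)·(1/5) + (5)·(1/2) + (-4)·(1/10) = 31/10.
B: (-1)·(1/5) + (4)·(1/5) + (-4)·(1/2) + (4)·(1/10) = -1.
The best pure response is A with expected payoff 31/10.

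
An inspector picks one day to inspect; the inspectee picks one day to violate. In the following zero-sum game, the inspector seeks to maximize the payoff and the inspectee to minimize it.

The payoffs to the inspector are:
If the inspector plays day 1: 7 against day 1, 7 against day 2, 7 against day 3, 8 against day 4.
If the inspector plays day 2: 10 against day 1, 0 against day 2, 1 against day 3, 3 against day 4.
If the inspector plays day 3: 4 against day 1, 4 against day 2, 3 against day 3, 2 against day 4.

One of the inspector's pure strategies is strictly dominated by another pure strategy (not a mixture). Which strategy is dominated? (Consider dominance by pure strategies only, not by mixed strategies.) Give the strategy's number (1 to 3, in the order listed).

Compare day 3 with day 1: 7 > 4, 7 > 4, 7 > 3, 8 > 2.
So day 1 strictly dominates day 3 for the inspector; day 3 is strictly dominated.

3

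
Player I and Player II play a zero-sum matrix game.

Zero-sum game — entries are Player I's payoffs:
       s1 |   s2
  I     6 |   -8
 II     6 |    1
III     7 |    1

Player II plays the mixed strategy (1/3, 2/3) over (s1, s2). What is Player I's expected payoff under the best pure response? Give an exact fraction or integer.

I: (6)·(1/3) + (-8)·(2/3) = -10/3.
II: (6)·(1/3) + (1)·(2/3) = 8/3.
III: (7)·(1/3) + (1)·(2/3) = 3.
The best pure response is III with expected payoff 3.

3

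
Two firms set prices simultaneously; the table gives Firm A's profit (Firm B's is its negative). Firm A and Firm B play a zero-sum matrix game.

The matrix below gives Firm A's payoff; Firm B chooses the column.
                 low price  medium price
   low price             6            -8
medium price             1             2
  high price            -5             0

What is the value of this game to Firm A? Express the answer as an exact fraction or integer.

Row high price is strictly dominated by row medium price, so Firm A never plays it.
The remaining 2×2 game on (low price, medium price) × (low price, medium price) has no saddle point. Let Firm A play low price with probability p; indifference gives 6p + (1−p) = −8p + 2(1−p), so p = 1/15.
Similarly Firm B's optimal q on low price is 2/3, and the value is 6·(2/3) + (-8)·(1/3) = 4/3.

4/3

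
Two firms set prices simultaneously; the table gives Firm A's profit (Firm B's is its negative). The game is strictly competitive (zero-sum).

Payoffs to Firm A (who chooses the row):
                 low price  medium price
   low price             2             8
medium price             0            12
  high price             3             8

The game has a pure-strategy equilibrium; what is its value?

3

Row minima: 2, 0, 3 → Firm A's maximin is 3.
Column maxima: 3, 12 → Firm B's minimax is 3.
They coincide at (high price, low price), so the value is 3.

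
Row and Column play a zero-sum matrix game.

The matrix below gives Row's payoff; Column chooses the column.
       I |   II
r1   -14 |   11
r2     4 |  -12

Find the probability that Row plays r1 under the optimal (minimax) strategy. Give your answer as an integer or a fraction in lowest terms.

16/41

Row minima are -14 and -12, so Row's maximin is -12; column maxima are 4 and 11, so Column's minimax is 4. These differ, so the equilibrium is in mixed strategies.
Let Row play r1 with probability p. Column is indifferent when −14p + 4(1−p) = 11p − 12(1−p), giving p = 16/41.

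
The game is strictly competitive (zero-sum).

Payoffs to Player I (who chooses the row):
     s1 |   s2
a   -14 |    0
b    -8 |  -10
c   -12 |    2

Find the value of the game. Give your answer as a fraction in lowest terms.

Row a is strictly dominated by row c, so Player I never plays it.
The remaining 2×2 game on (b, c) × (s1, s2) has no saddle point. Let Player I play b with probability p; indifference gives −8p − 12(1−p) = −10p + 2(1−p), so p = 7/8.
Similarly Player II's optimal q on s1 is 3/4, and the value is -8·(3/4) + (-10)·(1/4) = -17/2.

-17/2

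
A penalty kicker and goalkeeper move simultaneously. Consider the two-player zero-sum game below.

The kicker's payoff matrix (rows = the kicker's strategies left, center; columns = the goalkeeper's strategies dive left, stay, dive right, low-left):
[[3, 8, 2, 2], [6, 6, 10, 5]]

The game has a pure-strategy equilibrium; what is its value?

Row minima: 2, 5 → the kicker's maximin is 5.
Column maxima: 6, 8, 10, 5 → the goalkeeper's minimax is 5.
They coincide at (center, low-left), so the value is 5.

5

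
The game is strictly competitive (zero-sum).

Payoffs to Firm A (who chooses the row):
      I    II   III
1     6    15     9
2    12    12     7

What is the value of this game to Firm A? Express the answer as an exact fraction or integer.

33/4

Column II is strictly dominated by III for Firm B (it gives Firm A more in every row).
The remaining 2×2 game on (1, 2) × (I, III) has no saddle point. Let Firm A play 1 with probability p; indifference gives 6p + 12(1−p) = 9p + 7(1−p), so p = 5/8.
Similarly Firm B's optimal q on I is 1/4, and the value is 6·(1/4) + (9)·(3/4) = 33/4.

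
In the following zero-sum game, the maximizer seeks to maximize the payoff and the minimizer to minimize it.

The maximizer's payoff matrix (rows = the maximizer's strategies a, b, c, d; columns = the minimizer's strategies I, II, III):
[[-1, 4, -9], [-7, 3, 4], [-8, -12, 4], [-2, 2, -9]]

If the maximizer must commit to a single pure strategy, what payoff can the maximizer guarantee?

-7

The worst-case payoff for each row is a: -9, b: -7, c: -12, d: -9.
The best of these is -7.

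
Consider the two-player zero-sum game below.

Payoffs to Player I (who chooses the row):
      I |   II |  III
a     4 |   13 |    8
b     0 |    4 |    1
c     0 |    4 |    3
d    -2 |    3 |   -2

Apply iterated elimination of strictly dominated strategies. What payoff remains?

Row c is strictly dominated by row a (4>0, 13>4, 8>3); eliminate c.
Row b is strictly dominated by row a (4>0, 13>4, 8>1); eliminate b.
Row d is strictly dominated by row a (4>-2, 13>3, 8>-2); eliminate d.
Column II is strictly dominated by I for Player II (4<13); eliminate II.
Column III is strictly dominated by I for Player II (4<8); eliminate III.
Only (a, I) remains, with payoff 4.

4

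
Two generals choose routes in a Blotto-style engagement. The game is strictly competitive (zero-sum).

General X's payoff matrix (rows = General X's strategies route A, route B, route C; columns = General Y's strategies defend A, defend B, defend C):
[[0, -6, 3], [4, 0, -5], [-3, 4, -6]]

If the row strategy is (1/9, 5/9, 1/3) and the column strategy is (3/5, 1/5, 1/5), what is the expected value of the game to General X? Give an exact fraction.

-1/45

Against (3/5, 1/5, 1/5), each row's expected payoff is route A: -3/5; route B: 7/5; route C: -11/5.
Taking the (1/9, 5/9, 1/3)-weighted average: (1/9)·(-3/5) + (5/9)·(7/5) + (1/3)·(-11/5) = -1/45.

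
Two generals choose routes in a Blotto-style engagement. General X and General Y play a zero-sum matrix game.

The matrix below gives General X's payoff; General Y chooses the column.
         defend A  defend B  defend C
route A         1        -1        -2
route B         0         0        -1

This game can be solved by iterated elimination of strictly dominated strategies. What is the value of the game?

-1

Column defend A is strictly dominated by defend C for General Y (-2<1, -1<0); eliminate defend A.
Column defend B is strictly dominated by defend C for General Y (-2<-1, -1<0); eliminate defend B.
Row route A is strictly dominated by row route B (-1>-2); eliminate route A.
Only (route B, defend C) remains, with payoff -1.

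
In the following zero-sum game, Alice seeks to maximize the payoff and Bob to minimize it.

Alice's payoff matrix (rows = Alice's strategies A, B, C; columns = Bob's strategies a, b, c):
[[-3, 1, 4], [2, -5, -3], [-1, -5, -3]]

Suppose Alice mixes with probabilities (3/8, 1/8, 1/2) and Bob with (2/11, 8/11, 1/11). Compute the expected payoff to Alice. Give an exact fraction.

Against (2/11, 8/11, 1/11), each row's expected payoff is A: 6/11; B: -39/11; C: -45/11.
Taking the (3/8, 1/8, 1/2)-weighted average: (3/8)·(6/11) + (1/8)·(-39/11) + (1/2)·(-45/11) = -201/88.

-201/88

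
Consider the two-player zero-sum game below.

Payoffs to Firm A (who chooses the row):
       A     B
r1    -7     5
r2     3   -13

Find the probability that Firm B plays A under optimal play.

9/14

Row minima are -7 and -13, so Firm A's maximin is -7; column maxima are 3 and 5, so Firm B's minimax is 3. These differ, so the equilibrium is in mixed strategies.
Let Firm B play A with probability q. Firm A is indifferent when −7q + 5(1−q) = 3q − 13(1−q), giving q = 9/14.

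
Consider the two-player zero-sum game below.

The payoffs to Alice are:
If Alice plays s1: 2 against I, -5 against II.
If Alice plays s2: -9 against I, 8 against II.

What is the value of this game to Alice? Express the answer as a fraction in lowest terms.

-29/24

Row minima are -5 and -9, so Alice's maximin is -5; column maxima are 2 and 8, so Bob's minimax is 2. These differ, so the equilibrium is in mixed strategies.
Let Alice play s1 with probability p. Bob is indifferent when 2p − 9(1−p) = −5p + 8(1−p), giving p = 17/24.
Let Bob play I with probability q. Alice is indifferent when 2q − 5(1−q) = −9q + 8(1−q), giving q = 13/24.
The value is 2·(13/24) + (-5)·(11/24) = -29/24.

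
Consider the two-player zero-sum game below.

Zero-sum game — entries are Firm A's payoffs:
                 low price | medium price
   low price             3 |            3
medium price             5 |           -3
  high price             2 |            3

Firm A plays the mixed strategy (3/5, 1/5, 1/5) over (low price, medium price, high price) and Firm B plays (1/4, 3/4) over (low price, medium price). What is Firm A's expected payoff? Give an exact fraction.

Against (1/4, 3/4), each row's expected payoff is low price: 3; medium price: -1; high price: 11/4.
Taking the (3/5, 1/5, 1/5)-weighted average: (3/5)·(3) + (1/5)·(-1) + (1/5)·(11/4) = 43/20.

43/20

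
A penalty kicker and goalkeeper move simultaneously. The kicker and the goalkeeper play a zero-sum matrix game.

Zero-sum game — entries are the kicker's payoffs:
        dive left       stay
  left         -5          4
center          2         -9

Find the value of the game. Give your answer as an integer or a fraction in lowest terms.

-37/20

Row minima are -5 and -9, so the kicker's maximin is -5; column maxima are 2 and 4, so the goalkeeper's minimax is 2. These differ, so the equilibrium is in mixed strategies.
Let the kicker play left with probability p. The goalkeeper is indifferent when −5p + 2(1−p) = 4p − 9(1−p), giving p = 11/20.
Let the goalkeeper play dive left with probability q. The kicker is indifferent when −5q + 4(1−q) = 2q − 9(1−q), giving q = 13/20.
The value is -5·(13/20) + (4)·(7/20) = -37/20.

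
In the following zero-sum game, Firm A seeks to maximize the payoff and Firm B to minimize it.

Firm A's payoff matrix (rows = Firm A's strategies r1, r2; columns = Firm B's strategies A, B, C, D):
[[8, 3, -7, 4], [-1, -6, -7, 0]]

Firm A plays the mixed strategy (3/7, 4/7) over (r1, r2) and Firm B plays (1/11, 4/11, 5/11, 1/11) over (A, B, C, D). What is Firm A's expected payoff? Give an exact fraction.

-39/11

Against (1/11, 4/11, 5/11, 1/11), each row's expected payoff is r1: -1; r2: -60/11.
Taking the (3/7, 4/7)-weighted average: (3/7)·(-1) + (4/7)·(-60/11) = -39/11.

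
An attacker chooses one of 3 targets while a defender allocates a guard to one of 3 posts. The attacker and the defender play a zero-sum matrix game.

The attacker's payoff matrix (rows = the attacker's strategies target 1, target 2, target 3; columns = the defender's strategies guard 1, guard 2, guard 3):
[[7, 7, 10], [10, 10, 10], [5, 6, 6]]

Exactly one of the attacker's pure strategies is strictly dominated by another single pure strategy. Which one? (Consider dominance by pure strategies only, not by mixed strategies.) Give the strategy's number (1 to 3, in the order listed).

3

Compare target 3 with target 1: 7 > 5, 7 > 6, 10 > 6.
So target 1 strictly dominates target 3 for the attacker; target 3 is strictly dominated.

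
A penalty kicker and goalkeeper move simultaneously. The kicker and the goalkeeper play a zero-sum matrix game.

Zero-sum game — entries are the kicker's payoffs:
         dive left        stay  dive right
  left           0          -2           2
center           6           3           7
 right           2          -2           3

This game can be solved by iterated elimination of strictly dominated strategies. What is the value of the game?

Column dive right is strictly dominated by dive left for the goalkeeper (0<2, 6<7, 2<3); eliminate dive right.
Row right is strictly dominated by row center (6>2, 3>-2); eliminate right.
Column dive left is strictly dominated by stay for the goalkeeper (-2<0, 3<6); eliminate dive left.
Row left is strictly dominated by row center (3>-2); eliminate left.
Only (center, stay) remains, with payoff 3.

3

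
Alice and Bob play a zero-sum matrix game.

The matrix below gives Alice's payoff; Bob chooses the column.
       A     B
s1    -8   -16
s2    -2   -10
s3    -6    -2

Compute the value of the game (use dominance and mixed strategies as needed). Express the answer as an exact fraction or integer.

-14/3

Row s1 is strictly dominated by row s2, so Alice never plays it.
The remaining 2×2 game on (s2, s3) × (A, B) has no saddle point. Let Alice play s2 with probability p; indifference gives −2p − 6(1−p) = −10p − 2(1−p), so p = 1/3.
Similarly Bob's optimal q on A is 2/3, and the value is -2·(2/3) + (-10)·(1/3) = -14/3.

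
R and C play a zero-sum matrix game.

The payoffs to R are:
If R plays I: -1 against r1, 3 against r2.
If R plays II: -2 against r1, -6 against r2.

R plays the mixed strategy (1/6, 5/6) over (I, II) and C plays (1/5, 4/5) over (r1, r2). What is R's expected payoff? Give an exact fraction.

Against (1/5, 4/5), each row's expected payoff is I: 11/5; II: -26/5.
Taking the (1/6, 5/6)-weighted average: (1/6)·(11/5) + (5/6)·(-26/5) = -119/30.

-119/30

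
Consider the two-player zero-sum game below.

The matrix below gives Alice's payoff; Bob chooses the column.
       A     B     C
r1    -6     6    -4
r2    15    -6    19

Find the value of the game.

Column C is strictly dominated by A for Bob (it gives Alice more in every row).
The remaining 2×2 game on (r1, r2) × (A, B) has no saddle point. Let Alice play r1 with probability p; indifference gives −6p + 15(1−p) = 6p − 6(1−p), so p = 7/11.
Similarly Bob's optimal q on A is 4/11, and the value is -6·(4/11) + (6)·(7/11) = 18/11.

18/11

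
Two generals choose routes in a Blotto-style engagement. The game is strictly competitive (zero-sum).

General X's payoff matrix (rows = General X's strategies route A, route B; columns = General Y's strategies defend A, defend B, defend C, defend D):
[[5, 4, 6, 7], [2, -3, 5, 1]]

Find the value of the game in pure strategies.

4

Row minima: 4, -3 → General X's maximin is 4.
Column maxima: 5, 4, 6, 7 → General Y's minimax is 4.
They coincide at (route A, defend B), so the value is 4.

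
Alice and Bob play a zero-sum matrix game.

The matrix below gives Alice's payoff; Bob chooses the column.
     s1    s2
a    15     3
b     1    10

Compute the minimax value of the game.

Row minima are 3 and 1, so Alice's maximin is 3; column maxima are 15 and 10, so Bob's minimax is 10. These differ, so the equilibrium is in mixed strategies.
Let Alice play a with probability p. Bob is indifferent when 15p + (1−p) = 3p + 10(1−p), giving p = 3/7.
Let Bob play s1 with probability q. Alice is indifferent when 15q + 3(1−q) = q + 10(1−q), giving q = 1/3.
The value is 15·(1/3) + (3)·(2/3) = 7.

7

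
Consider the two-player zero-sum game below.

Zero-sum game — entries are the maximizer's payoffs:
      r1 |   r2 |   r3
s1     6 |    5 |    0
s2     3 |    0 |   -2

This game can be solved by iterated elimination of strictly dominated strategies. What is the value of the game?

Column r1 is strictly dominated by r2 for the minimizer (5<6, 0<3); eliminate r1.
Row s2 is strictly dominated by row s1 (5>0, 0>-2); eliminate s2.
Column r2 is strictly dominated by r3 for the minimizer (0<5); eliminate r2.
Only (s1, r3) remains, with payoff 0.

0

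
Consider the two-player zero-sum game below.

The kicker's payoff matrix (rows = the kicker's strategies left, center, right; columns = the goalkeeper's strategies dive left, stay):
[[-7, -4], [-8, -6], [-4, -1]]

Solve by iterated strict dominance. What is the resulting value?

-4

Column stay is strictly dominated by dive left for the goalkeeper (-7<-4, -8<-6, -4<-1); eliminate stay.
Row center is strictly dominated by row left (-7>-8); eliminate center.
Row left is strictly dominated by row right (-4>-7); eliminate left.
Only (right, dive left) remains, with payoff -4.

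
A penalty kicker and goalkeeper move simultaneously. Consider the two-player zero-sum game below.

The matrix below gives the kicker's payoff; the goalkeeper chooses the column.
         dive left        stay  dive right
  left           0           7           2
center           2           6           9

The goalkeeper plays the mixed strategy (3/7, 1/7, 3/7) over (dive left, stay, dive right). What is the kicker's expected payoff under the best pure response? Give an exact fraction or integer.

left: (0)·(3/7) + (7)·(1/7) + (2)·(3/7) = 13/7.
center: (2)·(3/7) + (6)·(1/7) + (9)·(3/7) = 39/7.
The best pure response is center with expected payoff 39/7.

39/7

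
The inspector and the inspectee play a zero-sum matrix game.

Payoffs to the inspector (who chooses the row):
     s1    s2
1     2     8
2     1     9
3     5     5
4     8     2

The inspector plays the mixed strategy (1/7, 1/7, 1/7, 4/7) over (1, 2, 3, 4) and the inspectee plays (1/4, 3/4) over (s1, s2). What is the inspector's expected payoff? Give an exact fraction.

Against (1/4, 3/4), each row's expected payoff is 1: 13/2; 2: 7; 3: 5; 4: 7/2.
Taking the (1/7, 1/7, 1/7, 4/7)-weighted average: (1/7)·(13/2) + (1/7)·(7) + (1/7)·(5) + (4/7)·(7/2) = 65/14.

65/14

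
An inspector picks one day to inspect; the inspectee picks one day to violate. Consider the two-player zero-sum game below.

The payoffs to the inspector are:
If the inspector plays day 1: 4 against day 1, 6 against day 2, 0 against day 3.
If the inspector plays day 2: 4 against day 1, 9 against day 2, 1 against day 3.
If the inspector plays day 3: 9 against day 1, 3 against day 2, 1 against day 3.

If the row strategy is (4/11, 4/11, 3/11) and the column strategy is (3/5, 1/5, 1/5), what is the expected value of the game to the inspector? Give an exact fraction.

Against (3/5, 1/5, 1/5), each row's expected payoff is day 1: 18/5; day 2: 22/5; day 3: 31/5.
Taking the (4/11, 4/11, 3/11)-weighted average: (4/11)·(18/5) + (4/11)·(22/5) + (3/11)·(31/5) = 23/5.

23/5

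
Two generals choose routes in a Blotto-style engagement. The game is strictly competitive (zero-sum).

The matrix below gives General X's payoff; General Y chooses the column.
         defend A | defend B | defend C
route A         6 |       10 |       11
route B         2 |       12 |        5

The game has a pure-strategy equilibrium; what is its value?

6

Row minima: 6, 2 → General X's maximin is 6.
Column maxima: 6, 12, 11 → General Y's minimax is 6.
They coincide at (route A, defend A), so the value is 6.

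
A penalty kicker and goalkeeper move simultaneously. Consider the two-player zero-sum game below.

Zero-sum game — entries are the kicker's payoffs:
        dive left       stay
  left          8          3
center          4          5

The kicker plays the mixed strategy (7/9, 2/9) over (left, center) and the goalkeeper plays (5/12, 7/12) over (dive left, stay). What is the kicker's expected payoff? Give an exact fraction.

179/36

Against (5/12, 7/12), each row's expected payoff is left: 61/12; center: 55/12.
Taking the (7/9, 2/9)-weighted average: (7/9)·(61/12) + (2/9)·(55/12) = 179/36.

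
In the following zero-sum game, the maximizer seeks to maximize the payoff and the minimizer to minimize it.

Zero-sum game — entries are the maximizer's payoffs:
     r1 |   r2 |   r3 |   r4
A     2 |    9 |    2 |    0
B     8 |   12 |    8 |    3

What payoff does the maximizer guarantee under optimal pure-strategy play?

3

Row minima: 0, 3 → the maximizer's maximin is 3.
Column maxima: 8, 12, 8, 3 → the minimizer's minimax is 3.
They coincide at (B, r4), so the value is 3.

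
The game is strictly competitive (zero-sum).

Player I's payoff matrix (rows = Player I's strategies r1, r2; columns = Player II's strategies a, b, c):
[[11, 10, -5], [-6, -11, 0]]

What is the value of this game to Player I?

-55/26

Column a is strictly dominated by b for Player II (it gives Player I more in every row).
The remaining 2×2 game on (r1, r2) × (b, c) has no saddle point. Let Player I play r1 with probability p; indifference gives 10p − 11(1−p) = −5p, so p = 11/26.
Similarly Player II's optimal q on b is 5/26, and the value is 10·(5/26) + (-5)·(21/26) = -55/26.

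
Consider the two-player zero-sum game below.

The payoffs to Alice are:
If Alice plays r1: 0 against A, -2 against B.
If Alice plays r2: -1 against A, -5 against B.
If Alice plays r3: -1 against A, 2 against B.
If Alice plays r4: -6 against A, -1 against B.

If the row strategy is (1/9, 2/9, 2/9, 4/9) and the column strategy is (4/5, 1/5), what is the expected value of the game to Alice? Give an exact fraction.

-124/45

Against (4/5, 1/5), each row's expected payoff is r1: -2/5; r2: -9/5; r3: -2/5; r4: -5.
Taking the (1/9, 2/9, 2/9, 4/9)-weighted average: (1/9)·(-2/5) + (2/9)·(-9/5) + (2/9)·(-2/5) + (4/9)·(-5) = -124/45.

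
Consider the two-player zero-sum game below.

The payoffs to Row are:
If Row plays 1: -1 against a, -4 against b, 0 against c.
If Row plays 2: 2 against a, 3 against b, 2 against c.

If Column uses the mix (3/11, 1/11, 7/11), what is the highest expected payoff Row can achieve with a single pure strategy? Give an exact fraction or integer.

1: (-1)·(3/11) + (-4)·(1/11) + (0)·(7/11) = -7/11.
2: (2)·(3/11) + (3)·(1/11) + (2)·(7/11) = 23/11.
The best pure response is 2 with expected payoff 23/11.

23/11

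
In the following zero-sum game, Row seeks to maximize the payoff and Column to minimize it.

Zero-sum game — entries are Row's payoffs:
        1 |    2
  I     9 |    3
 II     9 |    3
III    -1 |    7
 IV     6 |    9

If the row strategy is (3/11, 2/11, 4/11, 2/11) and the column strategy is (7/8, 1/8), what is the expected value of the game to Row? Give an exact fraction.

Against (7/8, 1/8), each row's expected payoff is I: 33/4; II: 33/4; III: 0; IV: 51/8.
Taking the (3/11, 2/11, 4/11, 2/11)-weighted average: (3/11)·(33/4) + (2/11)·(33/4) + (4/11)·(0) + (2/11)·(51/8) = 54/11.

54/11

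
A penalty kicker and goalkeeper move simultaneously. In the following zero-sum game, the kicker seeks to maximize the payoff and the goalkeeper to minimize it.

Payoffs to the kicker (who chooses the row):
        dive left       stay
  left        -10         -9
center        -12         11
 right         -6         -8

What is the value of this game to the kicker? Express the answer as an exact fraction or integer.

-162/25

Row left is strictly dominated by row right, so the kicker never plays it.
The remaining 2×2 game on (center, right) × (dive left, stay) has no saddle point. Let the kicker play center with probability p; indifference gives −12p − 6(1−p) = 11p − 8(1−p), so p = 2/25.
Similarly the goalkeeper's optimal q on dive left is 19/25, and the value is -12·(19/25) + (11)·(6/25) = -162/25.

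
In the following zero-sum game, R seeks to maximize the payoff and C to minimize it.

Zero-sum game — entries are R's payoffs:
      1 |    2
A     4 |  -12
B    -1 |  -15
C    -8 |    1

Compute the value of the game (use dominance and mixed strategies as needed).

-92/25

Row B is strictly dominated by row A, so R never plays it.
The remaining 2×2 game on (A, C) × (1, 2) has no saddle point. Let R play A with probability p; indifference gives 4p − 8(1−p) = −12p + (1−p), so p = 9/25.
Similarly C's optimal q on 1 is 13/25, and the value is 4·(13/25) + (-12)·(12/25) = -92/25.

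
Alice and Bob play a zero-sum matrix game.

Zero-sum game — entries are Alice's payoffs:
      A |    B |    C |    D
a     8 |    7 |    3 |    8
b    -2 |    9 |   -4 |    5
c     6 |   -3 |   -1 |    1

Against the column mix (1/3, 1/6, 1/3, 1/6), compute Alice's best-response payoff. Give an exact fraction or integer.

37/6

a: (8)·(1/3) + (7)·(1/6) + (3)·(1/3) + (8)·(1/6) = 37/6.
b: (-2)·(1/3) + (9)·(1/6) + (-4)·(1/3) + (5)·(1/6) = 1/3.
c: (6)·(1/3) + (-3)·(1/6) + (-1)·(1/3) + (1)·(1/6) = 4/3.
The best pure response is a with expected payoff 37/6.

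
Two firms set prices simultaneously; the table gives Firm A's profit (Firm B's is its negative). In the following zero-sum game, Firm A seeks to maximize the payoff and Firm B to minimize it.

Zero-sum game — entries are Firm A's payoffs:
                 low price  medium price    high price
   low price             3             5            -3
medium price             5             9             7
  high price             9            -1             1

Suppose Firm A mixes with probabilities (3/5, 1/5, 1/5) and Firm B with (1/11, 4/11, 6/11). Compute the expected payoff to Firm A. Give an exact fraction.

109/55

Against (1/11, 4/11, 6/11), each row's expected payoff is low price: 5/11; medium price: 83/11; high price: 1.
Taking the (3/5, 1/5, 1/5)-weighted average: (3/5)·(5/11) + (1/5)·(83/11) + (1/5)·(1) = 109/55.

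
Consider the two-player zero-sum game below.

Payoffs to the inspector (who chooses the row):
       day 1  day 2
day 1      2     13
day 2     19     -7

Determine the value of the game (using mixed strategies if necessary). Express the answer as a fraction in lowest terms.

Row minima are 2 and -7, so the inspector's maximin is 2; column maxima are 19 and 13, so the inspectee's minimax is 13. These differ, so the equilibrium is in mixed strategies.
Let the inspector play day 1 with probability p. The inspectee is indifferent when 2p + 19(1−p) = 13p − 7(1−p), giving p = 26/37.
Let the inspectee play day 1 with probability q. The inspector is indifferent when 2q + 13(1−q) = 19q − 7(1−q), giving q = 20/37.
The value is 2·(20/37) + (13)·(17/37) = 261/37.

261/37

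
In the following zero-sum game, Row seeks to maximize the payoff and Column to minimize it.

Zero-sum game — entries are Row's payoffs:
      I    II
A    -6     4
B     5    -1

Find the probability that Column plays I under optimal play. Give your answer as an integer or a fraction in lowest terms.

Row minima are -6 and -1, so Row's maximin is -1; column maxima are 5 and 4, so Column's minimax is 4. These differ, so the equilibrium is in mixed strategies.
Let Column play I with probability q. Row is indifferent when −6q + 4(1−q) = 5q − (1−q), giving q = 5/16.

5/16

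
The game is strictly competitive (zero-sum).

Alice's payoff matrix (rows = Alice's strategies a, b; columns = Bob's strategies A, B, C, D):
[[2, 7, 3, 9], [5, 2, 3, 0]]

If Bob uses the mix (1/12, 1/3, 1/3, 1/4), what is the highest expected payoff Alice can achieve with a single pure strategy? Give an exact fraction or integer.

23/4

a: (2)·(1/12) + (7)·(1/3) + (3)·(1/3) + (9)·(1/4) = 23/4.
b: (5)·(1/12) + (2)·(1/3) + (3)·(1/3) + (0)·(1/4) = 25/12.
The best pure response is a with expected payoff 23/4.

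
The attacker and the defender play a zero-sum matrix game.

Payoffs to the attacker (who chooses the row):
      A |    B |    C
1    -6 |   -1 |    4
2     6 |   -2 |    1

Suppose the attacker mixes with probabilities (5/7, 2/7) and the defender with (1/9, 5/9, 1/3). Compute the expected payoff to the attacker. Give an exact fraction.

Against (1/9, 5/9, 1/3), each row's expected payoff is 1: 1/9; 2: -1/9.
Taking the (5/7, 2/7)-weighted average: (5/7)·(1/9) + (2/7)·(-1/9) = 1/21.

1/21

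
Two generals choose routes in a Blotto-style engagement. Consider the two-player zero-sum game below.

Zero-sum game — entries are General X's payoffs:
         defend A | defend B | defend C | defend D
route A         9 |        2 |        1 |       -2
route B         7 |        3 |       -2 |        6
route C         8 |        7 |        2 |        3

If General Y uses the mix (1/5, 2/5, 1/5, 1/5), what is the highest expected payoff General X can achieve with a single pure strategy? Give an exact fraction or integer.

route A: (9)·(1/5) + (2)·(2/5) + (1)·(1/5) + (-2)·(1/5) = 12/5.
route B: (7)·(1/5) + (3)·(2/5) + (-2)·(1/5) + (6)·(1/5) = 17/5.
route C: (8)·(1/5) + (7)·(2/5) + (2)·(1/5) + (3)·(1/5) = 27/5.
The best pure response is route C with expected payoff 27/5.

27/5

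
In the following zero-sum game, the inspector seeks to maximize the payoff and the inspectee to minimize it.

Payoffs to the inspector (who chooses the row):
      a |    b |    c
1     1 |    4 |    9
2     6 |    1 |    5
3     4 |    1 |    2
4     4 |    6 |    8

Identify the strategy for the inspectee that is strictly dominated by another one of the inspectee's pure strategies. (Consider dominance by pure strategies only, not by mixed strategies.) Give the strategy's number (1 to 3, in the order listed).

The inspectee prefers columns that give the inspector less. Compare c with b: 4 < 9, 1 < 5, 1 < 2, 6 < 8.
So b strictly dominates c for the inspectee; c is strictly dominated.

3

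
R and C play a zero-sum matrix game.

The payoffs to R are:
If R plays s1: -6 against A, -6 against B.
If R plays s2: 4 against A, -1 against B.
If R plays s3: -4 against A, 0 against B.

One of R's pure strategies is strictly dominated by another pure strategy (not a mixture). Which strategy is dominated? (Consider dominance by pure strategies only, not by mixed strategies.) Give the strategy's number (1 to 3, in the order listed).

Compare s1 with s2: 4 > -6, -1 > -6.
So s2 strictly dominates s1 for R; s1 is strictly dominated.

1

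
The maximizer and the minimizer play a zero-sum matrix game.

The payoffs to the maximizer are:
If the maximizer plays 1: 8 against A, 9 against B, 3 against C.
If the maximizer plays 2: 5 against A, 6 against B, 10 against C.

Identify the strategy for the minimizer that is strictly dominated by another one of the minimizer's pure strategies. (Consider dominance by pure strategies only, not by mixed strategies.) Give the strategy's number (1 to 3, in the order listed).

The minimizer prefers columns that give the maximizer less. Compare B with A: 8 < 9, 5 < 6.
So A strictly dominates B for the minimizer; B is strictly dominated.

2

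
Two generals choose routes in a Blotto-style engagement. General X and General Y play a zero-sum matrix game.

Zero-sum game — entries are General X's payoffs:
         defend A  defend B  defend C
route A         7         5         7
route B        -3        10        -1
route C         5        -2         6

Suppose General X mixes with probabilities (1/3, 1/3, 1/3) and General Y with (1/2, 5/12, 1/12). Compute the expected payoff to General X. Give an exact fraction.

Against (1/2, 5/12, 1/12), each row's expected payoff is route A: 37/6; route B: 31/12; route C: 13/6.
Taking the (1/3, 1/3, 1/3)-weighted average: (1/3)·(37/6) + (1/3)·(31/12) + (1/3)·(13/6) = 131/36.

131/36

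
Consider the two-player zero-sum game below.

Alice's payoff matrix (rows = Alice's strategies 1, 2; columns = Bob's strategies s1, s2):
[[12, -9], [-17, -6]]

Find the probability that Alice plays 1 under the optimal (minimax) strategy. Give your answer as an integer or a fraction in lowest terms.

11/32

Row minima are -9 and -17, so Alice's maximin is -9; column maxima are 12 and -6, so Bob's minimax is -6. These differ, so the equilibrium is in mixed strategies.
Let Alice play 1 with probability p. Bob is indifferent when 12p − 17(1−p) = −9p − 6(1−p), giving p = 11/32.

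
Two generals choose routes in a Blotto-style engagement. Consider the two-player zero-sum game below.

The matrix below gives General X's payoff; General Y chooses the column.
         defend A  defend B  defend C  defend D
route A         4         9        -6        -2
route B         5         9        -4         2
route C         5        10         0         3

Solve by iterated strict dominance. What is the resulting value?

0

Row route A is strictly dominated by row route C (5>4, 10>9, 0>-6, 3>-2); eliminate route A.
Column defend B is strictly dominated by defend A for General Y (5<9, 5<10); eliminate defend B.
Column defend D is strictly dominated by defend C for General Y (-4<2, 0<3); eliminate defend D.
Column defend A is strictly dominated by defend C for General Y (-4<5, 0<5); eliminate defend A.
Row route B is strictly dominated by row route C (0>-4); eliminate route B.
Only (route C, defend C) remains, with payoff 0.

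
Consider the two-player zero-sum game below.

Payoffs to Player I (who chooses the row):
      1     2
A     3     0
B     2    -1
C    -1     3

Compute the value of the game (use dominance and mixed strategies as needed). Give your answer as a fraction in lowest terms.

9/7

Row B is strictly dominated by row A, so Player I never plays it.
The remaining 2×2 game on (A, C) × (1, 2) has no saddle point. Let Player I play A with probability p; indifference gives 3p − (1−p) = 3(1−p), so p = 4/7.
Similarly Player II's optimal q on 1 is 3/7, and the value is 3·(3/7) + (0)·(4/7) = 9/7.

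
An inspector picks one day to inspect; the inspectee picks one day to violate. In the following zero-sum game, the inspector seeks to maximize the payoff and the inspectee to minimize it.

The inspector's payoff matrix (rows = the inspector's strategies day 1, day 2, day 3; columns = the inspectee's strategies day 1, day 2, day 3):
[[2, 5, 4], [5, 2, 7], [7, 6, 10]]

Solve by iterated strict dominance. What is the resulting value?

Row day 1 is strictly dominated by row day 3 (7>2, 6>5, 10>4); eliminate day 1.
Column day 3 is strictly dominated by day 1 for the inspectee (5<7, 7<10); eliminate day 3.
Row day 2 is strictly dominated by row day 3 (7>5, 6>2); eliminate day 2.
Column day 1 is strictly dominated by day 2 for the inspectee (6<7); eliminate day 1.
Only (day 3, day 2) remains, with payoff 6.

6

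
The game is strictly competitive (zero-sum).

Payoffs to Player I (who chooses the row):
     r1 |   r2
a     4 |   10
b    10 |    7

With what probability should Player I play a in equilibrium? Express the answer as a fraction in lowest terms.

1/3

Row minima are 4 and 7, so Player I's maximin is 7; column maxima are 10 and 10, so Player II's minimax is 10. These differ, so the equilibrium is in mixed strategies.
Let Player I play a with probability p. Player II is indifferent when 4p + 10(1−p) = 10p + 7(1−p), giving p = 1/3.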